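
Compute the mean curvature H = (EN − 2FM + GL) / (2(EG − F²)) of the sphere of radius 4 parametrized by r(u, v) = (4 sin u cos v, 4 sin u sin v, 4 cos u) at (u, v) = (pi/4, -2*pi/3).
H = -1/4

With E = 16, F = 0, G = 16*sin(u)^2, L = -4*sin(u)/Abs(sin(u)), M = 0, N = -4*sin(u)^3/Abs(sin(u)), assemble
  H = (EN − 2FM + GL) / (2(EG − F²)) = -sin(u)/(4*Abs(sin(u))).
At (u, v) = (pi/4, -2*pi/3): H = -1/4.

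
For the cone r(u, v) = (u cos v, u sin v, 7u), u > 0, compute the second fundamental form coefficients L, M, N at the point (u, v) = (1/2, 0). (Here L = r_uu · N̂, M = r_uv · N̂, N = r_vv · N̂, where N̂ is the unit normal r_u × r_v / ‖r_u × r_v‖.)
L = 0;  M = 0;  N = 7*sqrt(2)/20

Compute the unit normal N̂(u, v) = (-7*sqrt(2)*u*cos(v)/(10*Abs(u)), -7*sqrt(2)*u*sin(v)/(10*Abs(u)), sqrt(2)*u/(10*Abs(u))), and the second partials r_uu, r_uv, r_vv. Take dot products:
  L(u, v) = r_uu · N̂ = 0,
  M(u, v) = r_uv · N̂ = 0,
  N(u, v) = r_vv · N̂ = 7*sqrt(2)*u^2/(10*Abs(u)).
Evaluating at (u, v) = (1/2, 0):
  L = 0, M = 0, N = 7*sqrt(2)/20.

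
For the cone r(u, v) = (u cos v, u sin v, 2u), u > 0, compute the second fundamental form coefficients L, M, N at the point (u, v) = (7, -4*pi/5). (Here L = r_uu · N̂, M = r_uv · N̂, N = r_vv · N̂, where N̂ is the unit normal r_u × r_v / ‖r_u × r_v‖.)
L = 0;  M = 0;  N = 14*sqrt(5)/5

Compute the unit normal N̂(u, v) = (-2*sqrt(5)*u*cos(v)/(5*Abs(u)), -2*sqrt(5)*u*sin(v)/(5*Abs(u)), sqrt(5)*u/(5*Abs(u))), and the second partials r_uu, r_uv, r_vv. Take dot products:
  L(u, v) = r_uu · N̂ = 0,
  M(u, v) = r_uv · N̂ = 0,
  N(u, v) = r_vv · N̂ = 2*sqrt(5)*u^2/(5*Abs(u)).
Evaluating at (u, v) = (7, -4*pi/5):
  L = 0, M = 0, N = 14*sqrt(5)/5.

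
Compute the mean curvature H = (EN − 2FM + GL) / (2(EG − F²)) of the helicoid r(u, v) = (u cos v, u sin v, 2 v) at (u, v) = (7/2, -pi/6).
H = 0

With E = 1, F = 0, G = u^2 + 4, L = 0, M = -2/sqrt(u^2 + 4), N = 0, assemble
  H = (EN − 2FM + GL) / (2(EG − F²)) = 0.
At (u, v) = (7/2, -pi/6): H = 0.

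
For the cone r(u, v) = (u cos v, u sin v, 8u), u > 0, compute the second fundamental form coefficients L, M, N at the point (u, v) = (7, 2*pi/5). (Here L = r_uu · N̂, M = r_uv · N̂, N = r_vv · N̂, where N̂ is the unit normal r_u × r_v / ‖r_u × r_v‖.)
L = 0;  M = 0;  N = 56*sqrt(65)/65

Compute the unit normal N̂(u, v) = (-8*sqrt(65)*u*cos(v)/(65*Abs(u)), -8*sqrt(65)*u*sin(v)/(65*Abs(u)), sqrt(65)*u/(65*Abs(u))), and the second partials r_uu, r_uv, r_vv. Take dot products:
  L(u, v) = r_uu · N̂ = 0,
  M(u, v) = r_uv · N̂ = 0,
  N(u, v) = r_vv · N̂ = 8*sqrt(65)*u^2/(65*Abs(u)).
Evaluating at (u, v) = (7, 2*pi/5):
  L = 0, M = 0, N = 56*sqrt(65)/65.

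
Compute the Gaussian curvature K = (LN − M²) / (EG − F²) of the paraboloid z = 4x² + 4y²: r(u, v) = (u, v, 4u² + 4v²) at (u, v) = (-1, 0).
K = 64/4225

Coefficients of the first fundamental form: E = 64*u^2 + 1, F = 64*u*v, G = 64*v^2 + 1.
Coefficients of the second fundamental form: L = 8/sqrt(64*u^2 + 64*v^2 + 1), M = 0, N = 8/sqrt(64*u^2 + 64*v^2 + 1).
Assemble K = (LN − M²)/(EG − F²) = 64/(4096*u^4 + 8192*u^2*v^2 + 128*u^2 + 4096*v^4 + 128*v^2 + 1). At (u, v) = (-1, 0): K = 64/4225.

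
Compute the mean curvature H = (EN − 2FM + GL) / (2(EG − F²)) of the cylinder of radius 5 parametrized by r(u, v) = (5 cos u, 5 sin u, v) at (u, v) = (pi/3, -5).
H = -1/10

With E = 25, F = 0, G = 1, L = -5, M = 0, N = 0, assemble
  H = (EN − 2FM + GL) / (2(EG − F²)) = -1/10.
At (u, v) = (pi/3, -5): H = -1/10.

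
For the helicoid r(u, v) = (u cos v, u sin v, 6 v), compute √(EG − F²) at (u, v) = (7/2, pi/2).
√(EG − F²)|_{(7/2, pi/2)} = sqrt(193)/2

E = 1, F = 0, G = u^2 + 36; EG − F² = u^2 + 36; √(EG − F²) = sqrt(u^2 + 36). At the given point: sqrt(193)/2.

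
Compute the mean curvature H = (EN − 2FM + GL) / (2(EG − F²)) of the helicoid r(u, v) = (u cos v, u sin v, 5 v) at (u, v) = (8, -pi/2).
H = 0

With E = 1, F = 0, G = u^2 + 25, L = 0, M = -5/sqrt(u^2 + 25), N = 0, assemble
  H = (EN − 2FM + GL) / (2(EG − F²)) = 0.
At (u, v) = (8, -pi/2): H = 0.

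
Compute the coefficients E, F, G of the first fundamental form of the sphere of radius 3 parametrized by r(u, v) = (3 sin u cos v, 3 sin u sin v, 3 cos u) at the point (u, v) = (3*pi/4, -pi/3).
E = 9;  F = 0;  G = 9/2

Partials: r_u = (3*cos(u)*cos(v), 3*sin(v)*cos(u), -3*sin(u)), r_v = (-3*sin(u)*sin(v), 3*sin(u)*cos(v), 0). As functions of (u, v):
  E = r_u · r_u = 9,
  F = r_u · r_v = 0,
  G = r_v · r_v = 9*sin(u)^2.
Evaluating at (u, v) = (3*pi/4, -pi/3): E = 9, F = 0, G = 9/2.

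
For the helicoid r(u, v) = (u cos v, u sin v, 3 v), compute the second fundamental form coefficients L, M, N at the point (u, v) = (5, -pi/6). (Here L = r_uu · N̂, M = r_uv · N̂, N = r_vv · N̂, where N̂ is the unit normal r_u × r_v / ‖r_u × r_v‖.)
L = 0;  M = -3*sqrt(34)/34;  N = 0

Compute the unit normal N̂(u, v) = (3*sin(v)/sqrt(u^2 + 9), -3*cos(v)/sqrt(u^2 + 9), u/sqrt(u^2 + 9)), and the second partials r_uu, r_uv, r_vv. Take dot products:
  L(u, v) = r_uu · N̂ = 0,
  M(u, v) = r_uv · N̂ = -3/sqrt(u^2 + 9),
  N(u, v) = r_vv · N̂ = 0.
Evaluating at (u, v) = (5, -pi/6):
  L = 0, M = -3*sqrt(34)/34, N = 0.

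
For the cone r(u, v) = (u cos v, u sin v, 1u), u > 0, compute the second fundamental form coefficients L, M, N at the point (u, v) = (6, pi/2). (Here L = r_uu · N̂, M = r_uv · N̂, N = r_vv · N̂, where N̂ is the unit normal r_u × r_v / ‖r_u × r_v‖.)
L = 0;  M = 0;  N = 3*sqrt(2)

Compute the unit normal N̂(u, v) = (-sqrt(2)*u*cos(v)/(2*Abs(u)), -sqrt(2)*u*sin(v)/(2*Abs(u)), sqrt(2)*u/(2*Abs(u))), and the second partials r_uu, r_uv, r_vv. Take dot products:
  L(u, v) = r_uu · N̂ = 0,
  M(u, v) = r_uv · N̂ = 0,
  N(u, v) = r_vv · N̂ = sqrt(2)*u^2/(2*Abs(u)).
Evaluating at (u, v) = (6, pi/2):
  L = 0, M = 0, N = 3*sqrt(2).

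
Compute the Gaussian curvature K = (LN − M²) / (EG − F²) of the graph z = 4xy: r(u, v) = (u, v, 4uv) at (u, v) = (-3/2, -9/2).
K = -16/130321

Coefficients of the first fundamental form: E = 16*v^2 + 1, F = 16*u*v, G = 16*u^2 + 1.
Coefficients of the second fundamental form: L = 0, M = 4/sqrt(16*u^2 + 16*v^2 + 1), N = 0.
Assemble K = (LN − M²)/(EG − F²) = -16/(256*u^4 + 512*u^2*v^2 + 32*u^2 + 256*v^4 + 32*v^2 + 1). At (u, v) = (-3/2, -9/2): K = -16/130321.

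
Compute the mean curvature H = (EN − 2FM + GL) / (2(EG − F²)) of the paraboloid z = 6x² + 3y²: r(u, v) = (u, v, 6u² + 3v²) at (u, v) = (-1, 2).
H = 1305/4913

With E = 144*u^2 + 1, F = 72*u*v, G = 36*v^2 + 1, L = 12/sqrt(144*u^2 + 36*v^2 + 1), M = 0, N = 6/sqrt(144*u^2 + 36*v^2 + 1), assemble
  H = (EN − 2FM + GL) / (2(EG − F²)) = 9*(48*u^2 + 24*v^2 + 1)/(144*u^2 + 36*v^2 + 1)^(3/2).
At (u, v) = (-1, 2): H = 1305/4913.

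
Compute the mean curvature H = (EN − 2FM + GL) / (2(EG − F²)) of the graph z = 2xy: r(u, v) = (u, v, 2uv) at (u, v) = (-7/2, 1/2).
H = 14*sqrt(51)/2601

With E = 4*v^2 + 1, F = 4*u*v, G = 4*u^2 + 1, L = 0, M = 2/sqrt(4*u^2 + 4*v^2 + 1), N = 0, assemble
  H = (EN − 2FM + GL) / (2(EG − F²)) = -8*u*v/(4*u^2 + 4*v^2 + 1)^(3/2).
At (u, v) = (-7/2, 1/2): H = 14*sqrt(51)/2601.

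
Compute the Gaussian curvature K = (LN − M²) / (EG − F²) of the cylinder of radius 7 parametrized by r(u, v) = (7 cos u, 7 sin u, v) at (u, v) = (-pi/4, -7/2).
K = 0

Coefficients of the first fundamental form: E = 49, F = 0, G = 1.
Coefficients of the second fundamental form: L = -7, M = 0, N = 0.
Assemble K = (LN − M²)/(EG − F²) = 0. At (u, v) = (-pi/4, -7/2): K = 0.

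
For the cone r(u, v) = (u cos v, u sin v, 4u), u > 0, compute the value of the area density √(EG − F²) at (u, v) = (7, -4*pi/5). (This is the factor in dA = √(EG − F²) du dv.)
√(EG − F²)|_{(7, -4*pi/5)} = 7*sqrt(17)

E = 17, F = 0, G = u^2, so EG − F² = 17*u^2. Taking the positive square root: √(EG − F²) = sqrt(17)*Abs(u). At (u, v) = (7, -4*pi/5): 7*sqrt(17).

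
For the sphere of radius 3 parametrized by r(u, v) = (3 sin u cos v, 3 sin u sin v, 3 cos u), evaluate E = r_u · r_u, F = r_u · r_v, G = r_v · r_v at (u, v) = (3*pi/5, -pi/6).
E = 9;  F = 0;  G = 9*sqrt(5)/8 + 45/8

Partials: r_u = (3*cos(u)*cos(v), 3*sin(v)*cos(u), -3*sin(u)), r_v = (-3*sin(u)*sin(v), 3*sin(u)*cos(v), 0). As functions of (u, v):
  E = r_u · r_u = 9,
  F = r_u · r_v = 0,
  G = r_v · r_v = 9*sin(u)^2.
Evaluating at (u, v) = (3*pi/5, -pi/6): E = 9, F = 0, G = 9*sqrt(5)/8 + 45/8.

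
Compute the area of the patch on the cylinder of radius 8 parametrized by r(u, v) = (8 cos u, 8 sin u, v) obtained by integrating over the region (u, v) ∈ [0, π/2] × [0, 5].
Area = 20*pi

Area = ∫∫ √(EG − F²) du dv with √(EG − F²) = 8. Integrating over [0, π/2] × [0, 5] gives 20*pi.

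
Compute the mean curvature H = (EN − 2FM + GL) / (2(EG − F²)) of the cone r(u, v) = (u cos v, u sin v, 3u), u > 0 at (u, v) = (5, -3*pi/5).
H = 3*sqrt(10)/100

With E = 10, F = 0, G = u^2, L = 0, M = 0, N = 3*sqrt(10)*u^2/(10*Abs(u)), assemble
  H = (EN − 2FM + GL) / (2(EG − F²)) = 3*sqrt(10)/(20*Abs(u)).
At (u, v) = (5, -3*pi/5): H = 3*sqrt(10)/100.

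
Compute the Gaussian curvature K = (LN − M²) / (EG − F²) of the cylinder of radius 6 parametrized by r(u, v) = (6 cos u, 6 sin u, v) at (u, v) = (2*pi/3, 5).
K = 0

Coefficients of the first fundamental form: E = 36, F = 0, G = 1.
Coefficients of the second fundamental form: L = -6, M = 0, N = 0.
Assemble K = (LN − M²)/(EG − F²) = 0. At (u, v) = (2*pi/3, 5): K = 0.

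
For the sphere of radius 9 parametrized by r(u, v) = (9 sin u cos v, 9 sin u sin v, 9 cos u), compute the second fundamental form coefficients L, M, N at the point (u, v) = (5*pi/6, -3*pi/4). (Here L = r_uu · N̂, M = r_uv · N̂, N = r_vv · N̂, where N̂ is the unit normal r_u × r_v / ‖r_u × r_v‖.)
L = -9;  M = 0;  N = -9/4

Compute the unit normal N̂(u, v) = (sin(u)^2*cos(v)/Abs(sin(u)), sin(u)^2*sin(v)/Abs(sin(u)), sin(2*u)/(2*Abs(sin(u)))), and the second partials r_uu, r_uv, r_vv. Take dot products:
  L(u, v) = r_uu · N̂ = -9*sin(u)/Abs(sin(u)),
  M(u, v) = r_uv · N̂ = 0,
  N(u, v) = r_vv · N̂ = -9*sin(u)^3/Abs(sin(u)).
Evaluating at (u, v) = (5*pi/6, -3*pi/4):
  L = -9, M = 0, N = -9/4.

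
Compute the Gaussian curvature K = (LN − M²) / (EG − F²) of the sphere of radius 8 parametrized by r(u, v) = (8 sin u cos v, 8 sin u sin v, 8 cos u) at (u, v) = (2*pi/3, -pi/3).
K = 1/64

Coefficients of the first fundamental form: E = 64, F = 0, G = 64*sin(u)^2.
Coefficients of the second fundamental form: L = -8*sin(u)/Abs(sin(u)), M = 0, N = -8*sin(u)^3/Abs(sin(u)).
Assemble K = (LN − M²)/(EG − F²) = 1/64. At (u, v) = (2*pi/3, -pi/3): K = 1/64.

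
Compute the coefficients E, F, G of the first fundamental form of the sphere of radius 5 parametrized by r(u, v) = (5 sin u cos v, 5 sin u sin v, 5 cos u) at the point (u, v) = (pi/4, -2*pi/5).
E = 25;  F = 0;  G = 25/2

Partials: r_u = (5*cos(u)*cos(v), 5*sin(v)*cos(u), -5*sin(u)), r_v = (-5*sin(u)*sin(v), 5*sin(u)*cos(v), 0). As functions of (u, v):
  E = r_u · r_u = 25,
  F = r_u · r_v = 0,
  G = r_v · r_v = 25*sin(u)^2.
Evaluating at (u, v) = (pi/4, -2*pi/5): E = 25, F = 0, G = 25/2.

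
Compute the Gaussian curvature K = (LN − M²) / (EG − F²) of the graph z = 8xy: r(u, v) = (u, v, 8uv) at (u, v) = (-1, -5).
K = -64/2772225

Coefficients of the first fundamental form: E = 64*v^2 + 1, F = 64*u*v, G = 64*u^2 + 1.
Coefficients of the second fundamental form: L = 0, M = 8/sqrt(64*u^2 + 64*v^2 + 1), N = 0.
Assemble K = (LN − M²)/(EG − F²) = -64/(4096*u^4 + 8192*u^2*v^2 + 128*u^2 + 4096*v^4 + 128*v^2 + 1). At (u, v) = (-1, -5): K = -64/2772225.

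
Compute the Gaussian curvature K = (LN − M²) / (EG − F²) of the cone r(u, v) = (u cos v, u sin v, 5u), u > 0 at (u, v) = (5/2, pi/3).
K = 0

Coefficients of the first fundamental form: E = 26, F = 0, G = u^2.
Coefficients of the second fundamental form: L = 0, M = 0, N = 5*sqrt(26)*u^2/(26*Abs(u)).
Assemble K = (LN − M²)/(EG − F²) = 0. At (u, v) = (5/2, pi/3): K = 0.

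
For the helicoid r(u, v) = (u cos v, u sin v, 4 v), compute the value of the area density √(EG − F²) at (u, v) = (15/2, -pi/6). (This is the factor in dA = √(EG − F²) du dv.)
√(EG − F²)|_{(15/2, -pi/6)} = 17/2

E = 1, F = 0, G = u^2 + 16, so EG − F² = u^2 + 16. Taking the positive square root: √(EG − F²) = sqrt(u^2 + 16). At (u, v) = (15/2, -pi/6): 17/2.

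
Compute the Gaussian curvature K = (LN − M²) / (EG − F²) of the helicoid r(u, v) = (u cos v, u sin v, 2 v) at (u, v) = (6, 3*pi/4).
K = -1/400

Coefficients of the first fundamental form: E = 1, F = 0, G = u^2 + 4.
Coefficients of the second fundamental form: L = 0, M = -2/sqrt(u^2 + 4), N = 0.
Assemble K = (LN − M²)/(EG − F²) = -4/(u^2 + 4)^2. At (u, v) = (6, 3*pi/4): K = -1/400.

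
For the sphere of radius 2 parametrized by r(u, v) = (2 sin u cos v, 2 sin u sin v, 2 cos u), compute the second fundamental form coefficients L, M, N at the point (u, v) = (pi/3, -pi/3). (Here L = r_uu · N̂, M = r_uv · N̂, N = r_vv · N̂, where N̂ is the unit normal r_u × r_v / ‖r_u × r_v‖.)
L = -2;  M = 0;  N = -3/2

Compute the unit normal N̂(u, v) = (sin(u)^2*cos(v)/Abs(sin(u)), sin(u)^2*sin(v)/Abs(sin(u)), sin(2*u)/(2*Abs(sin(u)))), and the second partials r_uu, r_uv, r_vv. Take dot products:
  L(u, v) = r_uu · N̂ = -2*sin(u)/Abs(sin(u)),
  M(u, v) = r_uv · N̂ = 0,
  N(u, v) = r_vv · N̂ = -2*sin(u)^3/Abs(sin(u)).
Evaluating at (u, v) = (pi/3, -pi/3):
  L = -2, M = 0, N = -3/2.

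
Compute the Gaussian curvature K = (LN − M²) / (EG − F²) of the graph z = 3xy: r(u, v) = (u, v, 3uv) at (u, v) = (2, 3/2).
K = -144/52441

Coefficients of the first fundamental form: E = 9*v^2 + 1, F = 9*u*v, G = 9*u^2 + 1.
Coefficients of the second fundamental form: L = 0, M = 3/sqrt(9*u^2 + 9*v^2 + 1), N = 0.
Assemble K = (LN − M²)/(EG − F²) = -9/(81*u^4 + 162*u^2*v^2 + 18*u^2 + 81*v^4 + 18*v^2 + 1). At (u, v) = (2, 3/2): K = -144/52441.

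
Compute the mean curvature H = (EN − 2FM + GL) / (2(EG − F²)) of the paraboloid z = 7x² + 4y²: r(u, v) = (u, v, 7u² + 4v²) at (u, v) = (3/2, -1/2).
H = 1887*sqrt(458)/209764

With E = 196*u^2 + 1, F = 112*u*v, G = 64*v^2 + 1, L = 14/sqrt(196*u^2 + 64*v^2 + 1), M = 0, N = 8/sqrt(196*u^2 + 64*v^2 + 1), assemble
  H = (EN − 2FM + GL) / (2(EG − F²)) = (784*u^2 + 448*v^2 + 11)/(196*u^2 + 64*v^2 + 1)^(3/2).
At (u, v) = (3/2, -1/2): H = 1887*sqrt(458)/209764.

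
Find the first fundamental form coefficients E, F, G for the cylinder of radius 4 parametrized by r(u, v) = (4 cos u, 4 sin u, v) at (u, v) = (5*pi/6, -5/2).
E = 16;  F = 0;  G = 1

Partials: r_u = (-4*sin(u), 4*cos(u), 0), r_v = (0, 0, 1). As functions of (u, v):
  E = r_u · r_u = 16,
  F = r_u · r_v = 0,
  G = r_v · r_v = 1.
Evaluating at (u, v) = (5*pi/6, -5/2): E = 16, F = 0, G = 1.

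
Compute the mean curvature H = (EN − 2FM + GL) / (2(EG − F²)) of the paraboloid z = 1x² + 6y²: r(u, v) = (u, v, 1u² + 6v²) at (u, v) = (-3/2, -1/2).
H = 97*sqrt(46)/2116

With E = 4*u^2 + 1, F = 24*u*v, G = 144*v^2 + 1, L = 2/sqrt(4*u^2 + 144*v^2 + 1), M = 0, N = 12/sqrt(4*u^2 + 144*v^2 + 1), assemble
  H = (EN − 2FM + GL) / (2(EG − F²)) = (24*u^2 + 144*v^2 + 7)/(4*u^2 + 144*v^2 + 1)^(3/2).
At (u, v) = (-3/2, -1/2): H = 97*sqrt(46)/2116.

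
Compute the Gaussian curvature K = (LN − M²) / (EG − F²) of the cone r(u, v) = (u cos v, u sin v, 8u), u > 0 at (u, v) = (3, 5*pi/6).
K = 0

Coefficients of the first fundamental form: E = 65, F = 0, G = u^2.
Coefficients of the second fundamental form: L = 0, M = 0, N = 8*sqrt(65)*u^2/(65*Abs(u)).
Assemble K = (LN − M²)/(EG − F²) = 0. At (u, v) = (3, 5*pi/6): K = 0.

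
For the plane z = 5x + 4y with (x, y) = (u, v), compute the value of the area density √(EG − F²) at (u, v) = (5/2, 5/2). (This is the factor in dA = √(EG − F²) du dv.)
√(EG − F²)|_{(5/2, 5/2)} = sqrt(42)

E = 26, F = 20, G = 17, so EG − F² = 42. Taking the positive square root: √(EG − F²) = sqrt(42). At (u, v) = (5/2, 5/2): sqrt(42).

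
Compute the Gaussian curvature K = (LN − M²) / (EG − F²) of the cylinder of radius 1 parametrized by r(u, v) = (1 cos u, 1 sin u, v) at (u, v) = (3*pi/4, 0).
K = 0

Coefficients of the first fundamental form: E = 1, F = 0, G = 1.
Coefficients of the second fundamental form: L = -1, M = 0, N = 0.
Assemble K = (LN − M²)/(EG − F²) = 0. At (u, v) = (3*pi/4, 0): K = 0.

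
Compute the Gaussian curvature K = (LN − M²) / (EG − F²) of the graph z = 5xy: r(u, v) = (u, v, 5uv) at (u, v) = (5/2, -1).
K = -400/531441

Coefficients of the first fundamental form: E = 25*v^2 + 1, F = 25*u*v, G = 25*u^2 + 1.
Coefficients of the second fundamental form: L = 0, M = 5/sqrt(25*u^2 + 25*v^2 + 1), N = 0.
Assemble K = (LN − M²)/(EG − F²) = -25/(625*u^4 + 1250*u^2*v^2 + 50*u^2 + 625*v^4 + 50*v^2 + 1). At (u, v) = (5/2, -1): K = -400/531441.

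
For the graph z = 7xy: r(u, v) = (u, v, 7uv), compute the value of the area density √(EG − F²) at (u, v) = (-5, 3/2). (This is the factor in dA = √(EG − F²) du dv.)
√(EG − F²)|_{(-5, 3/2)} = sqrt(5345)/2

E = 49*v^2 + 1, F = 49*u*v, G = 49*u^2 + 1, so EG − F² = 49*u^2 + 49*v^2 + 1. Taking the positive square root: √(EG − F²) = sqrt(49*u^2 + 49*v^2 + 1). At (u, v) = (-5, 3/2): sqrt(5345)/2.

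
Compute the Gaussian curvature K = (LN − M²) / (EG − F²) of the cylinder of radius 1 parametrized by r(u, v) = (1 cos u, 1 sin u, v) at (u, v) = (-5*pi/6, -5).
K = 0

Coefficients of the first fundamental form: E = 1, F = 0, G = 1.
Coefficients of the second fundamental form: L = -1, M = 0, N = 0.
Assemble K = (LN − M²)/(EG − F²) = 0. At (u, v) = (-5*pi/6, -5): K = 0.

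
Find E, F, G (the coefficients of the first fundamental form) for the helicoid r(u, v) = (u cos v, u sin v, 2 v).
E = 1;  F = 0;  G = u^2 + 4

Compute partials: r_u = (cos(v), sin(v), 0), r_v = (-u*sin(v), u*cos(v), 2). Then
  E = r_u · r_u = 1,
  F = r_u · r_v = 0,
  G = r_v · r_v = u^2 + 4.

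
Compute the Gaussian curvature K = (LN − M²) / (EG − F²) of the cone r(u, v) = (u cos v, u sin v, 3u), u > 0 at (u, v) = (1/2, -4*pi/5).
K = 0

Coefficients of the first fundamental form: E = 10, F = 0, G = u^2.
Coefficients of the second fundamental form: L = 0, M = 0, N = 3*sqrt(10)*u^2/(10*Abs(u)).
Assemble K = (LN − M²)/(EG − F²) = 0. At (u, v) = (1/2, -4*pi/5): K = 0.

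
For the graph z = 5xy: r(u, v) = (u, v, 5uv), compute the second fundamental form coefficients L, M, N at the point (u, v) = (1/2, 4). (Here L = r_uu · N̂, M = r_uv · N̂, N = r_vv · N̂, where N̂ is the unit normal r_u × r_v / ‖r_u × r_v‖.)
L = 0;  M = 10*sqrt(181)/543;  N = 0

Compute the unit normal N̂(u, v) = (-5*v/sqrt(25*u^2 + 25*v^2 + 1), -5*u/sqrt(25*u^2 + 25*v^2 + 1), 1/sqrt(25*u^2 + 25*v^2 + 1)), and the second partials r_uu, r_uv, r_vv. Take dot products:
  L(u, v) = r_uu · N̂ = 0,
  M(u, v) = r_uv · N̂ = 5/sqrt(25*u^2 + 25*v^2 + 1),
  N(u, v) = r_vv · N̂ = 0.
Evaluating at (u, v) = (1/2, 4):
  L = 0, M = 10*sqrt(181)/543, N = 0.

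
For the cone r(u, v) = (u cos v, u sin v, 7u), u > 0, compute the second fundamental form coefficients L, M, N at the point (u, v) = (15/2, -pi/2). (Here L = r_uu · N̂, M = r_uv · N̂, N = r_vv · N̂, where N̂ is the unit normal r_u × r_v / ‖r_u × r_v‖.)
L = 0;  M = 0;  N = 21*sqrt(2)/4

Compute the unit normal N̂(u, v) = (-7*sqrt(2)*u*cos(v)/(10*Abs(u)), -7*sqrt(2)*u*sin(v)/(10*Abs(u)), sqrt(2)*u/(10*Abs(u))), and the second partials r_uu, r_uv, r_vv. Take dot products:
  L(u, v) = r_uu · N̂ = 0,
  M(u, v) = r_uv · N̂ = 0,
  N(u, v) = r_vv · N̂ = 7*sqrt(2)*u^2/(10*Abs(u)).
Evaluating at (u, v) = (15/2, -pi/2):
  L = 0, M = 0, N = 21*sqrt(2)/4.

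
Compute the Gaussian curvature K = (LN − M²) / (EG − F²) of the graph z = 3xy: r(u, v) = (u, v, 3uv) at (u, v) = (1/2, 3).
K = -144/113569

Coefficients of the first fundamental form: E = 9*v^2 + 1, F = 9*u*v, G = 9*u^2 + 1.
Coefficients of the second fundamental form: L = 0, M = 3/sqrt(9*u^2 + 9*v^2 + 1), N = 0.
Assemble K = (LN − M²)/(EG − F²) = -9/(81*u^4 + 162*u^2*v^2 + 18*u^2 + 81*v^4 + 18*v^2 + 1). At (u, v) = (1/2, 3): K = -144/113569.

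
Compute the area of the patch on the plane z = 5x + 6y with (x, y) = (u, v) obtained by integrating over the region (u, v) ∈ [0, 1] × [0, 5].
Area = 5*sqrt(62)

Area = ∫∫ √(EG − F²) du dv with √(EG − F²) = sqrt(62). Integrating over [0, 1] × [0, 5] gives 5*sqrt(62).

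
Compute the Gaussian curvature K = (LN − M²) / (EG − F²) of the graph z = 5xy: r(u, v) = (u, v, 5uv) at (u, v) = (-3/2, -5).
K = -400/7447441

Coefficients of the first fundamental form: E = 25*v^2 + 1, F = 25*u*v, G = 25*u^2 + 1.
Coefficients of the second fundamental form: L = 0, M = 5/sqrt(25*u^2 + 25*v^2 + 1), N = 0.
Assemble K = (LN − M²)/(EG − F²) = -25/(625*u^4 + 1250*u^2*v^2 + 50*u^2 + 625*v^4 + 50*v^2 + 1). At (u, v) = (-3/2, -5): K = -400/7447441.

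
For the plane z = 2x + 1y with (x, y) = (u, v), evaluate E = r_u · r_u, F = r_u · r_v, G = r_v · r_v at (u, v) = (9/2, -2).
E = 5;  F = 2;  G = 2

Partials: r_u = (1, 0, 2), r_v = (0, 1, 1). As functions of (u, v):
  E = r_u · r_u = 5,
  F = r_u · r_v = 2,
  G = r_v · r_v = 2.
Evaluating at (u, v) = (9/2, -2): E = 5, F = 2, G = 2.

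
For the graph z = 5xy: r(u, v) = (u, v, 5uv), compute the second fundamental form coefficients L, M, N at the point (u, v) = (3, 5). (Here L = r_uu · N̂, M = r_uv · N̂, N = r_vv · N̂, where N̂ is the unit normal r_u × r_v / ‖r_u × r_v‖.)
L = 0;  M = 5*sqrt(851)/851;  N = 0

Compute the unit normal N̂(u, v) = (-5*v/sqrt(25*u^2 + 25*v^2 + 1), -5*u/sqrt(25*u^2 + 25*v^2 + 1), 1/sqrt(25*u^2 + 25*v^2 + 1)), and the second partials r_uu, r_uv, r_vv. Take dot products:
  L(u, v) = r_uu · N̂ = 0,
  M(u, v) = r_uv · N̂ = 5/sqrt(25*u^2 + 25*v^2 + 1),
  N(u, v) = r_vv · N̂ = 0.
Evaluating at (u, v) = (3, 5):
  L = 0, M = 5*sqrt(851)/851, N = 0.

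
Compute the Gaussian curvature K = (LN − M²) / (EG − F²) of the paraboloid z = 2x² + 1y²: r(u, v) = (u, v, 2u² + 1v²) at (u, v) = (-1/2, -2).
K = 8/441

Coefficients of the first fundamental form: E = 16*u^2 + 1, F = 8*u*v, G = 4*v^2 + 1.
Coefficients of the second fundamental form: L = 4/sqrt(16*u^2 + 4*v^2 + 1), M = 0, N = 2/sqrt(16*u^2 + 4*v^2 + 1).
Assemble K = (LN − M²)/(EG − F²) = 8/(256*u^4 + 128*u^2*v^2 + 32*u^2 + 16*v^4 + 8*v^2 + 1). At (u, v) = (-1/2, -2): K = 8/441.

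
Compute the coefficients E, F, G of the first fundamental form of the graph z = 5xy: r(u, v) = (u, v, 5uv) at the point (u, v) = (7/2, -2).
E = 101;  F = -175;  G = 1229/4

Partials: r_u = (1, 0, 5*v), r_v = (0, 1, 5*u). As functions of (u, v):
  E = r_u · r_u = 25*v^2 + 1,
  F = r_u · r_v = 25*u*v,
  G = r_v · r_v = 25*u^2 + 1.
Evaluating at (u, v) = (7/2, -2): E = 101, F = -175, G = 1229/4.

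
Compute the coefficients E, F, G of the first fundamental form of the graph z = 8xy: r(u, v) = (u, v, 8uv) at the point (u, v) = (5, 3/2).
E = 145;  F = 480;  G = 1601

Partials: r_u = (1, 0, 8*v), r_v = (0, 1, 8*u). As functions of (u, v):
  E = r_u · r_u = 64*v^2 + 1,
  F = r_u · r_v = 64*u*v,
  G = r_v · r_v = 64*u^2 + 1.
Evaluating at (u, v) = (5, 3/2): E = 145, F = 480, G = 1601.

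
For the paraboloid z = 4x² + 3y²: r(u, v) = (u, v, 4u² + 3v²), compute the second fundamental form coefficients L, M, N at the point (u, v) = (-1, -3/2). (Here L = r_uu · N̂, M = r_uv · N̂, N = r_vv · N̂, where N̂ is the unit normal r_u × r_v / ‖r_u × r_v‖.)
L = 4*sqrt(146)/73;  M = 0;  N = 3*sqrt(146)/73

Compute the unit normal N̂(u, v) = (-8*u/sqrt(64*u^2 + 36*v^2 + 1), -6*v/sqrt(64*u^2 + 36*v^2 + 1), 1/sqrt(64*u^2 + 36*v^2 + 1)), and the second partials r_uu, r_uv, r_vv. Take dot products:
  L(u, v) = r_uu · N̂ = 8/sqrt(64*u^2 + 36*v^2 + 1),
  M(u, v) = r_uv · N̂ = 0,
  N(u, v) = r_vv · N̂ = 6/sqrt(64*u^2 + 36*v^2 + 1).
Evaluating at (u, v) = (-1, -3/2):
  L = 4*sqrt(146)/73, M = 0, N = 3*sqrt(146)/73.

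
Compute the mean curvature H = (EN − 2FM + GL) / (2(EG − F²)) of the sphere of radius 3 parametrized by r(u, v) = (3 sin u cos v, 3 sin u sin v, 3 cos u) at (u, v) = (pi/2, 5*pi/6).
H = -1/3

With E = 9, F = 0, G = 9*sin(u)^2, L = -3*sin(u)/Abs(sin(u)), M = 0, N = -3*sin(u)^3/Abs(sin(u)), assemble
  H = (EN − 2FM + GL) / (2(EG − F²)) = -sin(u)/(3*Abs(sin(u))).
At (u, v) = (pi/2, 5*pi/6): H = -1/3.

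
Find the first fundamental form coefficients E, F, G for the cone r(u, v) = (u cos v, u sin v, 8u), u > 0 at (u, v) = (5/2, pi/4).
E = 65;  F = 0;  G = 25/4

Partials: r_u = (cos(v), sin(v), 8), r_v = (-u*sin(v), u*cos(v), 0). As functions of (u, v):
  E = r_u · r_u = 65,
  F = r_u · r_v = 0,
  G = r_v · r_v = u^2.
Evaluating at (u, v) = (5/2, pi/4): E = 65, F = 0, G = 25/4.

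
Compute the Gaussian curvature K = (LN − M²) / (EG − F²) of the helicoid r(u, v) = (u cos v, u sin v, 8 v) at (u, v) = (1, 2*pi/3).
K = -64/4225

Coefficients of the first fundamental form: E = 1, F = 0, G = u^2 + 64.
Coefficients of the second fundamental form: L = 0, M = -8/sqrt(u^2 + 64), N = 0.
Assemble K = (LN − M²)/(EG − F²) = -64/(u^2 + 64)^2. At (u, v) = (1, 2*pi/3): K = -64/4225.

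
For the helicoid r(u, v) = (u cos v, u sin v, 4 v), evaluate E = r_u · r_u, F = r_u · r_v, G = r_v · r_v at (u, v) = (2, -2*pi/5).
E = 1;  F = 0;  G = 20

Partials: r_u = (cos(v), sin(v), 0), r_v = (-u*sin(v), u*cos(v), 4). As functions of (u, v):
  E = r_u · r_u = 1,
  F = r_u · r_v = 0,
  G = r_v · r_v = u^2 + 16.
Evaluating at (u, v) = (2, -2*pi/5): E = 1, F = 0, G = 20.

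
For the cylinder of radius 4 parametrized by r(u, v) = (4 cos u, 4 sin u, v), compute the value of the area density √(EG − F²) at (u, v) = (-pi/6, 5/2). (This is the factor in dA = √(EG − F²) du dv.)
√(EG − F²)|_{(-pi/6, 5/2)} = 4

E = 16, F = 0, G = 1, so EG − F² = 16. Taking the positive square root: √(EG − F²) = 4. At (u, v) = (-pi/6, 5/2): 4.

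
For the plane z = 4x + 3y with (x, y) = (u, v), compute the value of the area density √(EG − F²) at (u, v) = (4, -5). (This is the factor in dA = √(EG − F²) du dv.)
√(EG − F²)|_{(4, -5)} = sqrt(26)

E = 17, F = 12, G = 10, so EG − F² = 26. Taking the positive square root: √(EG − F²) = sqrt(26). At (u, v) = (4, -5): sqrt(26).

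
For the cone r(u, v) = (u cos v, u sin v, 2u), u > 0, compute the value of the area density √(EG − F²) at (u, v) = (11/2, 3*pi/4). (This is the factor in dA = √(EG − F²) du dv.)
√(EG − F²)|_{(11/2, 3*pi/4)} = 11*sqrt(5)/2

E = 5, F = 0, G = u^2, so EG − F² = 5*u^2. Taking the positive square root: √(EG − F²) = sqrt(5)*Abs(u). At (u, v) = (11/2, 3*pi/4): 11*sqrt(5)/2.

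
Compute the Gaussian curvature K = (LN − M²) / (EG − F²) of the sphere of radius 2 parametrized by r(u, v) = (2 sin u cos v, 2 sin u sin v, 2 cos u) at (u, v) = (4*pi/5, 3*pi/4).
K = 1/4

Coefficients of the first fundamental form: E = 4, F = 0, G = 4*sin(u)^2.
Coefficients of the second fundamental form: L = -2*sin(u)/Abs(sin(u)), M = 0, N = -2*sin(u)^3/Abs(sin(u)).
Assemble K = (LN − M²)/(EG − F²) = 1/4. At (u, v) = (4*pi/5, 3*pi/4): K = 1/4.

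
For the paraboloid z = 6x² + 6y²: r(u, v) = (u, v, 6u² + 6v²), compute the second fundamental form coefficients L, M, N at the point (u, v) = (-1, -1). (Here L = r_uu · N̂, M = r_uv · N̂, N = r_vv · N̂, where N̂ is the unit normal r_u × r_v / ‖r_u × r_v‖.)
L = 12/17;  M = 0;  N = 12/17

Compute the unit normal N̂(u, v) = (-12*u/sqrt(144*u^2 + 144*v^2 + 1), -12*v/sqrt(144*u^2 + 144*v^2 + 1), 1/sqrt(144*u^2 + 144*v^2 + 1)), and the second partials r_uu, r_uv, r_vv. Take dot products:
  L(u, v) = r_uu · N̂ = 12/sqrt(144*u^2 + 144*v^2 + 1),
  M(u, v) = r_uv · N̂ = 0,
  N(u, v) = r_vv · N̂ = 12/sqrt(144*u^2 + 144*v^2 + 1).
Evaluating at (u, v) = (-1, -1):
  L = 12/17, M = 0, N = 12/17.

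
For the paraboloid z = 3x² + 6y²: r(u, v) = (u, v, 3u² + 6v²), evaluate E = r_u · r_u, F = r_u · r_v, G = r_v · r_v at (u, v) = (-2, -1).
E = 145;  F = 144;  G = 145

Partials: r_u = (1, 0, 6*u), r_v = (0, 1, 12*v). As functions of (u, v):
  E = r_u · r_u = 36*u^2 + 1,
  F = r_u · r_v = 72*u*v,
  G = r_v · r_v = 144*v^2 + 1.
Evaluating at (u, v) = (-2, -1): E = 145, F = 144, G = 145.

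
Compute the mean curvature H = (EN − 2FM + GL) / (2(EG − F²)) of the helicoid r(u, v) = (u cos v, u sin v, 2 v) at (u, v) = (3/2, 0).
H = 0

With E = 1, F = 0, G = u^2 + 4, L = 0, M = -2/sqrt(u^2 + 4), N = 0, assemble
  H = (EN − 2FM + GL) / (2(EG − F²)) = 0.
At (u, v) = (3/2, 0): H = 0.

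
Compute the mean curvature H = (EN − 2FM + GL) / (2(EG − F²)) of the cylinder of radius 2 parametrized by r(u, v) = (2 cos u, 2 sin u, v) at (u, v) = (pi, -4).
H = -1/4

With E = 4, F = 0, G = 1, L = -2, M = 0, N = 0, assemble
  H = (EN − 2FM + GL) / (2(EG − F²)) = -1/4.
At (u, v) = (pi, -4): H = -1/4.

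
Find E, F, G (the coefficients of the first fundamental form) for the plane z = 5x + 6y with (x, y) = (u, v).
E = 26;  F = 30;  G = 37

Compute partials: r_u = (1, 0, 5), r_v = (0, 1, 6). Then
  E = r_u · r_u = 26,
  F = r_u · r_v = 30,
  G = r_v · r_v = 37.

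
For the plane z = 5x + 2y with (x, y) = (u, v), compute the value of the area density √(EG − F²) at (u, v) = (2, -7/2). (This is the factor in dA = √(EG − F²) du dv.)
√(EG − F²)|_{(2, -7/2)} = sqrt(30)

E = 26, F = 10, G = 5, so EG − F² = 30. Taking the positive square root: √(EG − F²) = sqrt(30). At (u, v) = (2, -7/2): sqrt(30).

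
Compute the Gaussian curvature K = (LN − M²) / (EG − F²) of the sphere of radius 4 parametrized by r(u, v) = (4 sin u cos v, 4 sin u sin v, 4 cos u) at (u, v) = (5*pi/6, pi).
K = 1/16

Coefficients of the first fundamental form: E = 16, F = 0, G = 16*sin(u)^2.
Coefficients of the second fundamental form: L = -4*sin(u)/Abs(sin(u)), M = 0, N = -4*sin(u)^3/Abs(sin(u)).
Assemble K = (LN − M²)/(EG − F²) = 1/16. At (u, v) = (5*pi/6, pi): K = 1/16.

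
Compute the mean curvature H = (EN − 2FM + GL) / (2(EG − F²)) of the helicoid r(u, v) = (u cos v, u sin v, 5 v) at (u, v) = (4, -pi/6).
H = 0

With E = 1, F = 0, G = u^2 + 25, L = 0, M = -5/sqrt(u^2 + 25), N = 0, assemble
  H = (EN − 2FM + GL) / (2(EG − F²)) = 0.
At (u, v) = (4, -pi/6): H = 0.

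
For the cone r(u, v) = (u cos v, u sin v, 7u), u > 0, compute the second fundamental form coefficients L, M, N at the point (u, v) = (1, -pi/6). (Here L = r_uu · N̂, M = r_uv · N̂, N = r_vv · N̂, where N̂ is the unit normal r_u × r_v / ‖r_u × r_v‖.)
L = 0;  M = 0;  N = 7*sqrt(2)/10

Compute the unit normal N̂(u, v) = (-7*sqrt(2)*u*cos(v)/(10*Abs(u)), -7*sqrt(2)*u*sin(v)/(10*Abs(u)), sqrt(2)*u/(10*Abs(u))), and the second partials r_uu, r_uv, r_vv. Take dot products:
  L(u, v) = r_uu · N̂ = 0,
  M(u, v) = r_uv · N̂ = 0,
  N(u, v) = r_vv · N̂ = 7*sqrt(2)*u^2/(10*Abs(u)).
Evaluating at (u, v) = (1, -pi/6):
  L = 0, M = 0, N = 7*sqrt(2)/10.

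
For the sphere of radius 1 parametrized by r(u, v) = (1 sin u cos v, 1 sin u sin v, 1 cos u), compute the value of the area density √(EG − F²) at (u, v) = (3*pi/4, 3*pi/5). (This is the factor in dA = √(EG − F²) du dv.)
√(EG − F²)|_{(3*pi/4, 3*pi/5)} = sqrt(2)/2

E = 1, F = 0, G = sin(u)^2, so EG − F² = sin(u)^2. Taking the positive square root: √(EG − F²) = Abs(sin(u)). At (u, v) = (3*pi/4, 3*pi/5): sqrt(2)/2.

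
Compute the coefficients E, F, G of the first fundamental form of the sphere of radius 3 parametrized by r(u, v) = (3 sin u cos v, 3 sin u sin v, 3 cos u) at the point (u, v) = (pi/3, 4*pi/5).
E = 9;  F = 0;  G = 27/4

Partials: r_u = (3*cos(u)*cos(v), 3*sin(v)*cos(u), -3*sin(u)), r_v = (-3*sin(u)*sin(v), 3*sin(u)*cos(v), 0). As functions of (u, v):
  E = r_u · r_u = 9,
  F = r_u · r_v = 0,
  G = r_v · r_v = 9*sin(u)^2.
Evaluating at (u, v) = (pi/3, 4*pi/5): E = 9, F = 0, G = 27/4.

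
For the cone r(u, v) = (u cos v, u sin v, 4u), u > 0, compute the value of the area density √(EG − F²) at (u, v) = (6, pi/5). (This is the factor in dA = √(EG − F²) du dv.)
√(EG − F²)|_{(6, pi/5)} = 6*sqrt(17)

E = 17, F = 0, G = u^2, so EG − F² = 17*u^2. Taking the positive square root: √(EG − F²) = sqrt(17)*Abs(u). At (u, v) = (6, pi/5): 6*sqrt(17).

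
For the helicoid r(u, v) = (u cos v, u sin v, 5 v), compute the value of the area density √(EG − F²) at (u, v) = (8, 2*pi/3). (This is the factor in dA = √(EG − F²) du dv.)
√(EG − F²)|_{(8, 2*pi/3)} = sqrt(89)

E = 1, F = 0, G = u^2 + 25, so EG − F² = u^2 + 25. Taking the positive square root: √(EG − F²) = sqrt(u^2 + 25). At (u, v) = (8, 2*pi/3): sqrt(89).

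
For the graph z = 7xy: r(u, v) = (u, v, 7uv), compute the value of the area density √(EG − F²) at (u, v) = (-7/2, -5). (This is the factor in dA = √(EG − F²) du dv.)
√(EG − F²)|_{(-7/2, -5)} = sqrt(7305)/2

E = 49*v^2 + 1, F = 49*u*v, G = 49*u^2 + 1, so EG − F² = 49*u^2 + 49*v^2 + 1. Taking the positive square root: √(EG − F²) = sqrt(49*u^2 + 49*v^2 + 1). At (u, v) = (-7/2, -5): sqrt(7305)/2.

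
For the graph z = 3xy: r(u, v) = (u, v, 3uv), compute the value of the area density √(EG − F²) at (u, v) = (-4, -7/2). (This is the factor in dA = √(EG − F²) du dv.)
√(EG − F²)|_{(-4, -7/2)} = sqrt(1021)/2

E = 9*v^2 + 1, F = 9*u*v, G = 9*u^2 + 1, so EG − F² = 9*u^2 + 9*v^2 + 1. Taking the positive square root: √(EG − F²) = sqrt(9*u^2 + 9*v^2 + 1). At (u, v) = (-4, -7/2): sqrt(1021)/2.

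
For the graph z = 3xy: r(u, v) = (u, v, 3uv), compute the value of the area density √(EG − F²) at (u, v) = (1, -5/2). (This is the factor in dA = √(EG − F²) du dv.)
√(EG − F²)|_{(1, -5/2)} = sqrt(265)/2

E = 9*v^2 + 1, F = 9*u*v, G = 9*u^2 + 1, so EG − F² = 9*u^2 + 9*v^2 + 1. Taking the positive square root: √(EG − F²) = sqrt(9*u^2 + 9*v^2 + 1). At (u, v) = (1, -5/2): sqrt(265)/2.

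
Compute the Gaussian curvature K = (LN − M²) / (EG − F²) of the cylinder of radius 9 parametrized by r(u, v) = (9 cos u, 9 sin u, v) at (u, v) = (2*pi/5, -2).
K = 0

Coefficients of the first fundamental form: E = 81, F = 0, G = 1.
Coefficients of the second fundamental form: L = -9, M = 0, N = 0.
Assemble K = (LN − M²)/(EG − F²) = 0. At (u, v) = (2*pi/5, -2): K = 0.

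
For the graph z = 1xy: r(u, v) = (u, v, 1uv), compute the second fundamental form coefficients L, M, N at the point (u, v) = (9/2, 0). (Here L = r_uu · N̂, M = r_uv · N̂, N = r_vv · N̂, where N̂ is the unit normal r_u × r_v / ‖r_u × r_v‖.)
L = 0;  M = 2*sqrt(85)/85;  N = 0

Compute the unit normal N̂(u, v) = (-v/sqrt(u^2 + v^2 + 1), -u/sqrt(u^2 + v^2 + 1), 1/sqrt(u^2 + v^2 + 1)), and the second partials r_uu, r_uv, r_vv. Take dot products:
  L(u, v) = r_uu · N̂ = 0,
  M(u, v) = r_uv · N̂ = 1/sqrt(u^2 + v^2 + 1),
  N(u, v) = r_vv · N̂ = 0.
Evaluating at (u, v) = (9/2, 0):
  L = 0, M = 2*sqrt(85)/85, N = 0.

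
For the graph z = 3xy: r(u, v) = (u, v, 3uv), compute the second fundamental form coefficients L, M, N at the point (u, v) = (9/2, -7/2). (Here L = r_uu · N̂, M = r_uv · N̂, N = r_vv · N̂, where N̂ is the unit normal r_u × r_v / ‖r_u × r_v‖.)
L = 0;  M = 3*sqrt(1174)/587;  N = 0

Compute the unit normal N̂(u, v) = (-3*v/sqrt(9*u^2 + 9*v^2 + 1), -3*u/sqrt(9*u^2 + 9*v^2 + 1), 1/sqrt(9*u^2 + 9*v^2 + 1)), and the second partials r_uu, r_uv, r_vv. Take dot products:
  L(u, v) = r_uu · N̂ = 0,
  M(u, v) = r_uv · N̂ = 3/sqrt(9*u^2 + 9*v^2 + 1),
  N(u, v) = r_vv · N̂ = 0.
Evaluating at (u, v) = (9/2, -7/2):
  L = 0, M = 3*sqrt(1174)/587, N = 0.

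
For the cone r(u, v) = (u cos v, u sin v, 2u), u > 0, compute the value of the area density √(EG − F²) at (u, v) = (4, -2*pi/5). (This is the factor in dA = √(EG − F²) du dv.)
√(EG − F²)|_{(4, -2*pi/5)} = 4*sqrt(5)

E = 5, F = 0, G = u^2, so EG − F² = 5*u^2. Taking the positive square root: √(EG − F²) = sqrt(5)*Abs(u). At (u, v) = (4, -2*pi/5): 4*sqrt(5).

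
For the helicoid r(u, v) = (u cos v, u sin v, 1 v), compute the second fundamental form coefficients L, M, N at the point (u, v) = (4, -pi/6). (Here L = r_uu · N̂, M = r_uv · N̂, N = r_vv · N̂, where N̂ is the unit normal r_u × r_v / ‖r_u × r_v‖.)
L = 0;  M = -sqrt(17)/17;  N = 0

Compute the unit normal N̂(u, v) = (sin(v)/sqrt(u^2 + 1), -cos(v)/sqrt(u^2 + 1), u/sqrt(u^2 + 1)), and the second partials r_uu, r_uv, r_vv. Take dot products:
  L(u, v) = r_uu · N̂ = 0,
  M(u, v) = r_uv · N̂ = -1/sqrt(u^2 + 1),
  N(u, v) = r_vv · N̂ = 0.
Evaluating at (u, v) = (4, -pi/6):
  L = 0, M = -sqrt(17)/17, N = 0.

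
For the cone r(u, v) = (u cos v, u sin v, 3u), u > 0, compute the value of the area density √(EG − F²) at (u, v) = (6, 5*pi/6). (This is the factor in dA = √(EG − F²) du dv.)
√(EG − F²)|_{(6, 5*pi/6)} = 6*sqrt(10)

E = 10, F = 0, G = u^2, so EG − F² = 10*u^2. Taking the positive square root: √(EG − F²) = sqrt(10)*Abs(u). At (u, v) = (6, 5*pi/6): 6*sqrt(10).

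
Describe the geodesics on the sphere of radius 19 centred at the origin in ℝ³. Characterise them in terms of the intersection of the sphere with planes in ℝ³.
Geodesics on the sphere of radius 19 are great circles — circles of radius 19 obtained as the intersection of the sphere with planes through the origin (the centre of the sphere).

A curve α(t) of nonzero constant speed on the sphere of radius 19 is a geodesic iff its acceleration α̈ is everywhere normal to the surface, i.e. parallel to the radial vector α(t). Then d/dt(α × α̇) = α̇ × α̇ + α × α̈ = 0, so α × α̇ is a constant vector n ≠ 0 and α(t) · n = 0 for all t: α lies in the plane through the origin with normal n. The intersection of that plane with the sphere is a circle of radius 19 (a great circle). Conversely, a great circle traversed at constant speed has centripetal acceleration pointing at the origin, hence normal to the sphere, so every great circle is a geodesic.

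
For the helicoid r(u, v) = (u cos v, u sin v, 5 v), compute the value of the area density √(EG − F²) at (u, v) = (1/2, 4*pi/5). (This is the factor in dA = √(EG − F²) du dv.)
√(EG − F²)|_{(1/2, 4*pi/5)} = sqrt(101)/2

E = 1, F = 0, G = u^2 + 25, so EG − F² = u^2 + 25. Taking the positive square root: √(EG − F²) = sqrt(u^2 + 25). At (u, v) = (1/2, 4*pi/5): sqrt(101)/2.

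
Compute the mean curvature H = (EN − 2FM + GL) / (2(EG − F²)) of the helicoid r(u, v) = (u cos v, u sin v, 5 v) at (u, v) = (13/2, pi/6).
H = 0

With E = 1, F = 0, G = u^2 + 25, L = 0, M = -5/sqrt(u^2 + 25), N = 0, assemble
  H = (EN − 2FM + GL) / (2(EG − F²)) = 0.
At (u, v) = (13/2, pi/6): H = 0.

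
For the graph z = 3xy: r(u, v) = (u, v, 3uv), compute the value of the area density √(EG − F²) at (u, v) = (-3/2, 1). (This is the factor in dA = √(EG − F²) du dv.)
√(EG − F²)|_{(-3/2, 1)} = 11/2

E = 9*v^2 + 1, F = 9*u*v, G = 9*u^2 + 1, so EG − F² = 9*u^2 + 9*v^2 + 1. Taking the positive square root: √(EG − F²) = sqrt(9*u^2 + 9*v^2 + 1). At (u, v) = (-3/2, 1): 11/2.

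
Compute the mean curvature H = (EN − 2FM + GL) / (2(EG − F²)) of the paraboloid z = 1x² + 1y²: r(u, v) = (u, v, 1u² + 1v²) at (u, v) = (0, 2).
H = 18*sqrt(17)/289

With E = 4*u^2 + 1, F = 4*u*v, G = 4*v^2 + 1, L = 2/sqrt(4*u^2 + 4*v^2 + 1), M = 0, N = 2/sqrt(4*u^2 + 4*v^2 + 1), assemble
  H = (EN − 2FM + GL) / (2(EG − F²)) = 2*(2*u^2 + 2*v^2 + 1)/(4*u^2 + 4*v^2 + 1)^(3/2).
At (u, v) = (0, 2): H = 18*sqrt(17)/289.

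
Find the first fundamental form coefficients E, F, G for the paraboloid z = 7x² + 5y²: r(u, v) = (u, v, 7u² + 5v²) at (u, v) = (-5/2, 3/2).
E = 1226;  F = -525;  G = 226

Partials: r_u = (1, 0, 14*u), r_v = (0, 1, 10*v). As functions of (u, v):
  E = r_u · r_u = 196*u^2 + 1,
  F = r_u · r_v = 140*u*v,
  G = r_v · r_v = 100*v^2 + 1.
Evaluating at (u, v) = (-5/2, 3/2): E = 1226, F = -525, G = 226.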